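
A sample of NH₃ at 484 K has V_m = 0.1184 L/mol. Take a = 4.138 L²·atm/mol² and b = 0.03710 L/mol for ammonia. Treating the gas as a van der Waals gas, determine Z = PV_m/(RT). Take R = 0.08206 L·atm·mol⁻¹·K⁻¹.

P = RT/(V_m − b) − a/V_m² = (0.08206)(484)/(0.1184 − 0.03710) − 4.138/(0.1184)²
  = 39.717/0.081300 − 295.18 = 488.52 − 295.18 = 193.34 atm
Z = PV_m/(RT) = (193.34)(0.1184)/((0.08206)(484)) = 22.891/39.717 = 0.5764

Z ≈ 0.5764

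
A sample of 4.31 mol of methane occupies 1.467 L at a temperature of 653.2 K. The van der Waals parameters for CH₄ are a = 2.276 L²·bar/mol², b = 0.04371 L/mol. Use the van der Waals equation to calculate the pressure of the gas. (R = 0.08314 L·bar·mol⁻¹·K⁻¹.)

P = nRT/(V − nb) − a n²/V²
nRT/(V − nb) = (4.31)(0.08314)(653.2)/(1.467 − 4.31×0.04371) = 234.06/1.2786 = 183.06 bar
a n²/V² = (2.276)(4.31)²/(1.467)² = 19.646 bar
P = 183.06 − 19.646 = 163.4 bar

P ≈ 163.4 bar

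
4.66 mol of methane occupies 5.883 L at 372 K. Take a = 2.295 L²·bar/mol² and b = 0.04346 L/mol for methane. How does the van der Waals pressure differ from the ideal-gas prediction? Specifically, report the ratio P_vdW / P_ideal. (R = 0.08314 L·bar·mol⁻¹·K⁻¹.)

P_vdW / P_ideal ≈ 0.9769

Ideal: P_ideal = nRT/V = (4.66)(0.08314)(372)/5.883 = 24.4985 bar
vdW: P = nRT/(V − nb) − a n²/V² = 144.125/5.68048 − 49.8373/34.6097 = 25.3720 − 1.43998 = 23.9320 bar
Ratio = 23.9320/24.4985 = 0.9769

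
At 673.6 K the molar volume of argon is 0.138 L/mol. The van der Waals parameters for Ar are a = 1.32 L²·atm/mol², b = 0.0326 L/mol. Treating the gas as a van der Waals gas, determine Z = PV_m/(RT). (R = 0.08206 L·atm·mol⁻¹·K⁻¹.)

P = RT/(V_m − b) − a/V_m² = (0.08206)(673.6)/(0.138 − 0.0326) − 1.32/(0.138)²
  = 55.276/0.10540 − 69.313 = 524.44 − 69.313 = 455.13 atm
Z = PV_m/(RT) = (455.13)(0.138)/((0.08206)(673.6)) = 62.808/55.276 = 1.136

Z ≈ 1.136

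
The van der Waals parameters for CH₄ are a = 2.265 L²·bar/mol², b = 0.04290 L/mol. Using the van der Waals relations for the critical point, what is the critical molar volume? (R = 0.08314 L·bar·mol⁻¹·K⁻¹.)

For a van der Waals gas, V_m,c = 3b.
V_m,c = 3×0.04290 = 0.1287 L/mol

V_m,c ≈ 0.1287 L/mol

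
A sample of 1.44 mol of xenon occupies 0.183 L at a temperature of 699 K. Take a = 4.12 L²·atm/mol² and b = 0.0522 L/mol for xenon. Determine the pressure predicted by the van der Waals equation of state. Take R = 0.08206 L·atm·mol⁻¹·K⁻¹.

P ≈ 510.9 atm

P = nRT/(V − nb) − a n²/V²
nRT/(V − nb) = (1.44)(0.08206)(699)/(0.183 − 1.44×0.0522) = 82.598/0.10783 = 766.00 atm
a n²/V² = (4.12)(1.44)²/(0.183)² = 255.11 atm
P = 766.00 − 255.11 = 510.9 atm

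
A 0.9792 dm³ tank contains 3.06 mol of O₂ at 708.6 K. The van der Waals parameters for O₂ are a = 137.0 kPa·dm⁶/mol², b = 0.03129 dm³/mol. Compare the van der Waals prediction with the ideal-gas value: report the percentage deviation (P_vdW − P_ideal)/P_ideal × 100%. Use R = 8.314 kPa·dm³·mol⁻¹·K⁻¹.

Ideal: P_ideal = nRT/V = (3.06)(8.314)(708.6)/0.9792 = 18410.3 kPa
vdW: P = nRT/(V − nb) − a n²/V² = 18027.4/0.883453 − 1282.81/0.958833 = 20405.6 − 1337.89 = 19067.7 kPa
% deviation = (19067.7 − 18410.3)/18410.3 × 100% = 3.57%

3.57 %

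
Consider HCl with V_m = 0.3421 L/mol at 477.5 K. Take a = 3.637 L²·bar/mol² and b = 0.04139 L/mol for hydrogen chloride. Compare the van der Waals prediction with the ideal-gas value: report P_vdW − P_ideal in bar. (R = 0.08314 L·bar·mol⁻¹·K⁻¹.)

Ideal: P_ideal = RT/V_m = (0.08314)(477.5)/0.3421 = 116.046 bar
vdW: P = RT/(V_m − b) − a/V_m² = 39.6994/0.300710 − 3.637/0.117032 = 132.019 − 31.0770 = 100.942 bar
ΔP = 100.942 − 116.046 = -15.10 bar

ΔP ≈ -15.10 bar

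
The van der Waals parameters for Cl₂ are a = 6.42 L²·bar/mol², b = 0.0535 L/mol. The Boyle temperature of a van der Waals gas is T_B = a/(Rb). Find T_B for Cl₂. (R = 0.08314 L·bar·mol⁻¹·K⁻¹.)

T_B ≈ 1443 K

For a van der Waals gas the second virial coefficient B₂ = b − a/(RT) vanishes at T_B = a/(Rb).
T_B = 6.42/(0.08314×0.0535) = 6.42/0.0044480 = 1443 K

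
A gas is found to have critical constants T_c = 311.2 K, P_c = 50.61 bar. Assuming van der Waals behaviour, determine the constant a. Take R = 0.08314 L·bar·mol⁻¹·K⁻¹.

a ≈ 5.580 L²·bar/mol²

From T_c = 8a/(27Rb) and P_c = a/(27b²): a = 27 R² T_c²/(64 P_c).
a = 27×(0.08314)²×(311.2)²/(64×50.61) = 18074/3239.0 = 5.580 L²·bar/mol²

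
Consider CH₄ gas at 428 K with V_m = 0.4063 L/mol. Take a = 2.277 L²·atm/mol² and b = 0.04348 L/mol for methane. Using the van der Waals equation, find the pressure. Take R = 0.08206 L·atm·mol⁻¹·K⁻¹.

P = RT/(V_m − b) − a/V_m²
RT/(V_m − b) = (0.08206)(428)/(0.4063 − 0.04348) = 35.122/0.36282 = 96.803 atm
a/V_m² = 2.277/(0.4063)² = 13.793 atm
P = 96.803 − 13.793 = 83.01 atm

P ≈ 83.01 atm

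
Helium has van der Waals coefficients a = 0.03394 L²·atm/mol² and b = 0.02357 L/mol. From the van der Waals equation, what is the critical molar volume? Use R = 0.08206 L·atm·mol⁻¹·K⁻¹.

V_m,c ≈ 0.07071 L/mol

For a van der Waals gas, V_m,c = 3b.
V_m,c = 3×0.02357 = 0.07071 L/mol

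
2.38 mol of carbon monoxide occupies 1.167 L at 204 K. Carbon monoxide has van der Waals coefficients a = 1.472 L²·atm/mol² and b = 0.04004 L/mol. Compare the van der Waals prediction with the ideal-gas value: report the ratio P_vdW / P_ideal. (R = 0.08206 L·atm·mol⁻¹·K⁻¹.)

P_vdW / P_ideal ≈ 0.9096

Ideal: P_ideal = nRT/V = (2.38)(0.08206)(204)/1.167 = 34.1403 atm
vdW: P = nRT/(V − nb) − a n²/V² = 39.8418/1.07170 − 8.33800/1.36189 = 37.1763 − 6.12237 = 31.0539 atm
Ratio = 31.0539/34.1403 = 0.9096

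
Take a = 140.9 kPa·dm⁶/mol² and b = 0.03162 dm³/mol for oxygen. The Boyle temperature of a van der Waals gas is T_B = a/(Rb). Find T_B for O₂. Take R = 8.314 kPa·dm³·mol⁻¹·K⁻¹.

T_B ≈ 536.0 K

For a van der Waals gas the second virial coefficient B₂ = b − a/(RT) vanishes at T_B = a/(Rb).
T_B = 140.9/(8.314×0.03162) = 140.9/0.26289 = 536.0 K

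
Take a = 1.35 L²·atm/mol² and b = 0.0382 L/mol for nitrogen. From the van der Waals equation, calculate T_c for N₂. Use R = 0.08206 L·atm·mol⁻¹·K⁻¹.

T_c ≈ 127.6 K

For a van der Waals gas, T_c = 8a/(27Rb).
T_c = 8×1.35/(27×0.08206×0.0382) = 10.800/0.084637 = 127.6 K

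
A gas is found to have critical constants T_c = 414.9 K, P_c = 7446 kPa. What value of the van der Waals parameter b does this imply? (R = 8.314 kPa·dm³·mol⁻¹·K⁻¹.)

b ≈ 0.05791 dm³/mol

From T_c = 8a/(27Rb) and P_c = a/(27b²): b = R T_c/(8 P_c).
b = (8.314)(414.9)/(8×7446) = 3449.5/59568 = 0.05791 dm³/mol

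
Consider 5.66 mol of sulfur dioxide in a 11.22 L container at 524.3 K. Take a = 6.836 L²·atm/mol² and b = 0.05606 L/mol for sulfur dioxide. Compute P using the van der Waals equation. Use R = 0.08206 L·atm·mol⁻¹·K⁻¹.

P = nRT/(V − nb) − a n²/V²
nRT/(V − nb) = (5.66)(0.08206)(524.3)/(11.22 − 5.66×0.05606) = 243.52/10.903 = 22.335 atm
a n²/V² = (6.836)(5.66)²/(11.22)² = 1.7396 atm
P = 22.335 − 1.7396 = 20.60 atm

P ≈ 20.60 atm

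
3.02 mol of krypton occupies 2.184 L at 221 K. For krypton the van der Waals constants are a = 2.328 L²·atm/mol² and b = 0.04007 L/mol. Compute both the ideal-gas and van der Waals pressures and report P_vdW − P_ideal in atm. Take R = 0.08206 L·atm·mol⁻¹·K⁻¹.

Ideal: P_ideal = nRT/V = (3.02)(0.08206)(221)/2.184 = 25.0771 atm
vdW: P = nRT/(V − nb) − a n²/V² = 54.7685/2.06299 − 21.2323/4.76986 = 26.5481 − 4.45135 = 22.0968 atm
ΔP = 22.0968 − 25.0771 = -2.980 atm

ΔP ≈ -2.980 atm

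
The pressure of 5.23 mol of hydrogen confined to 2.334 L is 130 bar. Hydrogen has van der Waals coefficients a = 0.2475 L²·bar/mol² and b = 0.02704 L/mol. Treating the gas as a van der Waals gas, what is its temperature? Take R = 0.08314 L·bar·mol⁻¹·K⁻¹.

T = (P + a n²/V²)(V − nb)/(nR)
P + a n²/V² = 130 + (0.2475)(5.23)²/(2.334)² = 131.24 bar
V − nb = 2.334 − (5.23)(0.02704) = 2.1926 L
T = (131.24)(2.1926)/((5.23)(0.08314)) = 661.8 K

T ≈ 661.8 K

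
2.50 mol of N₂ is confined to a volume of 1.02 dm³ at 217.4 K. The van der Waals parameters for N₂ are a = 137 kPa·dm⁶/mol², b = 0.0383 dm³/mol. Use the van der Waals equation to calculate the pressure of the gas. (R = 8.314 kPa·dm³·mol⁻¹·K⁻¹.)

P = nRT/(V − nb) − a n²/V²
nRT/(V − nb) = (2.50)(8.314)(217.4)/(1.02 − 2.50×0.0383) = 4518.7/0.92425 = 4889.0 kPa
a n²/V² = (137)(2.50)²/(1.02)² = 823.00 kPa
P = 4889.0 − 823.00 = 4066 kPa

P ≈ 4066 kPa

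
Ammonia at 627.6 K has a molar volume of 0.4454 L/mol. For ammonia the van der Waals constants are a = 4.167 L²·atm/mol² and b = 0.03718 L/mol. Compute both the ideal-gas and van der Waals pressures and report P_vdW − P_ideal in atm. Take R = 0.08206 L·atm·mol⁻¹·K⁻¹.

ΔP ≈ -10.47 atm

Ideal: P_ideal = RT/V_m = (0.08206)(627.6)/0.4454 = 115.628 atm
vdW: P = RT/(V_m − b) − a/V_m² = 51.5009/0.408220 − 4.167/0.198381 = 126.160 − 21.0050 = 105.155 atm
ΔP = 105.155 − 115.628 = -10.47 atm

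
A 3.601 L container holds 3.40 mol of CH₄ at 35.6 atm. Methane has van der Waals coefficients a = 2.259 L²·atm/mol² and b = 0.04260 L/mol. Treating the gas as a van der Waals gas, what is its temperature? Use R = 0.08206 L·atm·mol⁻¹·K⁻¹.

T ≈ 465.9 K

T = (P + a n²/V²)(V − nb)/(nR)
P + a n²/V² = 35.6 + (2.259)(3.40)²/(3.601)² = 37.614 atm
V − nb = 3.601 − (3.40)(0.04260) = 3.4562 L
T = (37.614)(3.4562)/((3.40)(0.08206)) = 465.9 K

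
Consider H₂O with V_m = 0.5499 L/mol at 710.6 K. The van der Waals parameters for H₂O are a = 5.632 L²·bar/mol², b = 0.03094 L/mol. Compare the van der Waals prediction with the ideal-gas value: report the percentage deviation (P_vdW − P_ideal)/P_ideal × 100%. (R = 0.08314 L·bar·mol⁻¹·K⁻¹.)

-11.37 %

Ideal: P_ideal = RT/V_m = (0.08314)(710.6)/0.5499 = 107.436 bar
vdW: P = RT/(V_m − b) − a/V_m² = 59.0793/0.518960 − 5.632/0.302390 = 113.842 − 18.6250 = 95.217 bar
% deviation = (95.217 − 107.436)/107.436 × 100% = -11.37%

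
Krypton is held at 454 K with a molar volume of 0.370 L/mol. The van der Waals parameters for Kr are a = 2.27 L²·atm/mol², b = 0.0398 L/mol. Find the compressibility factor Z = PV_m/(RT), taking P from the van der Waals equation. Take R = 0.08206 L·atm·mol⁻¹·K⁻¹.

Z ≈ 0.9559

P = RT/(V_m − b) − a/V_m² = (0.08206)(454)/(0.370 − 0.0398) − 2.27/(0.370)²
  = 37.255/0.33020 − 16.581 = 112.83 − 16.581 = 96.25 atm
Z = PV_m/(RT) = (96.25)(0.370)/((0.08206)(454)) = 35.613/37.255 = 0.9559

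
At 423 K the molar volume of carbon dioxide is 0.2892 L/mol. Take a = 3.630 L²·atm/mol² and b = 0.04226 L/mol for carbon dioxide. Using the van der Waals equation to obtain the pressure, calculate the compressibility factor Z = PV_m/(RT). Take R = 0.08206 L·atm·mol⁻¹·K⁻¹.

Z ≈ 0.8095

P = RT/(V_m − b) − a/V_m² = (0.08206)(423)/(0.2892 − 0.04226) − 3.630/(0.2892)²
  = 34.711/0.24694 − 43.402 = 140.56 − 43.402 = 97.16 atm
Z = PV_m/(RT) = (97.16)(0.2892)/((0.08206)(423)) = 28.099/34.711 = 0.8095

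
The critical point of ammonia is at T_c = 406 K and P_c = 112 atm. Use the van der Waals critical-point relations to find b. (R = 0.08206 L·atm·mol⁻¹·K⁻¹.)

b ≈ 0.03718 L/mol

From T_c = 8a/(27Rb) and P_c = a/(27b²): b = R T_c/(8 P_c).
b = (0.08206)(406)/(8×112) = 33.316/896.00 = 0.03718 L/mol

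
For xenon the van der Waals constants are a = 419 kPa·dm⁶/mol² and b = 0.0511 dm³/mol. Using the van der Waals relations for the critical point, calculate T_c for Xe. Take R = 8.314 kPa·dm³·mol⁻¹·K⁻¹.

T_c ≈ 292.2 K

For a van der Waals gas, T_c = 8a/(27Rb).
T_c = 8×419/(27×8.314×0.0511) = 3352.0/11.471 = 292.2 K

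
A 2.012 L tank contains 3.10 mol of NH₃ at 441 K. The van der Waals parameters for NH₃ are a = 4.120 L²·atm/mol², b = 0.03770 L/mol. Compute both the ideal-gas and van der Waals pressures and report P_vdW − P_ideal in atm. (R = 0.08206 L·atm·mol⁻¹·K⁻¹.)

ΔP ≈ -6.342 atm

Ideal: P_ideal = nRT/V = (3.10)(0.08206)(441)/2.012 = 55.7576 atm
vdW: P = nRT/(V − nb) − a n²/V² = 112.184/1.89513 − 39.5932/4.04814 = 59.1959 − 9.78059 = 49.4153 atm
ΔP = 49.4153 − 55.7576 = -6.342 atm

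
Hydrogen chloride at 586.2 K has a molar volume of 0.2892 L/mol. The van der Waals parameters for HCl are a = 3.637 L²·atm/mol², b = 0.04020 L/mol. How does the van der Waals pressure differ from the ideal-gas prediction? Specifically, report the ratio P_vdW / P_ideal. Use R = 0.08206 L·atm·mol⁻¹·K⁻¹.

P_vdW / P_ideal ≈ 0.9000

Ideal: P_ideal = RT/V_m = (0.08206)(586.2)/0.2892 = 166.333 atm
vdW: P = RT/(V_m − b) − a/V_m² = 48.1036/0.249000 − 3.637/0.0836366 = 193.187 − 43.4857 = 149.701 atm
Ratio = 149.701/166.333 = 0.9000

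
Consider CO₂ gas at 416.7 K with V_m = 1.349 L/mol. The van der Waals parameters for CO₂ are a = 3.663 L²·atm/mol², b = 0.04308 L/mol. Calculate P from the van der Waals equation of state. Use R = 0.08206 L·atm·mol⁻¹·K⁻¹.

P ≈ 24.17 atm

P = RT/(V_m − b) − a/V_m²
RT/(V_m − b) = (0.08206)(416.7)/(1.349 − 0.04308) = 34.194/1.3059 = 26.184 atm
a/V_m² = 3.663/(1.349)² = 2.0129 atm
P = 26.184 − 2.0129 = 24.17 atm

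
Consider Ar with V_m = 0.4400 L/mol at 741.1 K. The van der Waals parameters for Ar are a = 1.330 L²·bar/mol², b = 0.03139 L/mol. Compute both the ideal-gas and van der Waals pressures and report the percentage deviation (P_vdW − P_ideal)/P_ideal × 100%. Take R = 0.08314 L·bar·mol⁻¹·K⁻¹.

2.78 %

Ideal: P_ideal = RT/V_m = (0.08314)(741.1)/0.4400 = 140.034 bar
vdW: P = RT/(V_m − b) − a/V_m² = 61.6151/0.408610 − 1.330/0.193600 = 150.792 − 6.86983 = 143.922 bar
% deviation = (143.922 − 140.034)/140.034 × 100% = 2.78%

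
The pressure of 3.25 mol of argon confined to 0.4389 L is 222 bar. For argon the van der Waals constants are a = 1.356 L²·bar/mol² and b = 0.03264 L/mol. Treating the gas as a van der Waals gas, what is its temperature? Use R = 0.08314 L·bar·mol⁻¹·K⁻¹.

T = (P + a n²/V²)(V − nb)/(nR)
P + a n²/V² = 222 + (1.356)(3.25)²/(0.4389)² = 296.35 bar
V − nb = 0.4389 − (3.25)(0.03264) = 0.33282 L
T = (296.35)(0.33282)/((3.25)(0.08314)) = 365.0 K

T ≈ 365.0 K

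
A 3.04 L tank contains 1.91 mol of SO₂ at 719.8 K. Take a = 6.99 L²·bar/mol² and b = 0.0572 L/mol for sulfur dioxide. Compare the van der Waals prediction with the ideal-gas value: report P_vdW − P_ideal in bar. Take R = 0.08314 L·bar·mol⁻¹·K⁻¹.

Ideal: P_ideal = nRT/V = (1.91)(0.08314)(719.8)/3.04 = 37.5995 bar
vdW: P = nRT/(V − nb) − a n²/V² = 114.302/2.93075 − 25.5002/9.24160 = 39.0009 − 2.75928 = 36.2416 bar
ΔP = 36.2416 − 37.5995 = -1.358 bar

ΔP ≈ -1.358 bar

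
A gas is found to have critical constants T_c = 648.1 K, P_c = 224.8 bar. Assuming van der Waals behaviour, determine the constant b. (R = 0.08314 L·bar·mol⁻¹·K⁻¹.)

From T_c = 8a/(27Rb) and P_c = a/(27b²): b = R T_c/(8 P_c).
b = (0.08314)(648.1)/(8×224.8) = 53.883/1798.4 = 0.02996 L/mol

b ≈ 0.02996 L/mol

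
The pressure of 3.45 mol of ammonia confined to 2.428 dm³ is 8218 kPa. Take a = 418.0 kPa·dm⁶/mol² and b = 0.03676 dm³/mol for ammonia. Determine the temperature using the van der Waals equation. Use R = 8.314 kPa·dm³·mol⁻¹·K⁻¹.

T = (P + a n²/V²)(V − nb)/(nR)
P + a n²/V² = 8218 + (418.0)(3.45)²/(2.428)² = 9062.0 kPa
V − nb = 2.428 − (3.45)(0.03676) = 2.3012 dm³
T = (9062.0)(2.3012)/((3.45)(8.314)) = 727.0 K

T ≈ 727.0 K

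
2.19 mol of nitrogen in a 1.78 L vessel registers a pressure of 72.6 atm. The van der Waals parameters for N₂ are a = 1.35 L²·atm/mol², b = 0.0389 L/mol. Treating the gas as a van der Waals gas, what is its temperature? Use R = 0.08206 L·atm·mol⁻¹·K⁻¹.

T = (P + a n²/V²)(V − nb)/(nR)
P + a n²/V² = 72.6 + (1.35)(2.19)²/(1.78)² = 74.644 atm
V − nb = 1.78 − (2.19)(0.0389) = 1.6948 L
T = (74.644)(1.6948)/((2.19)(0.08206)) = 703.9 K

T ≈ 703.9 K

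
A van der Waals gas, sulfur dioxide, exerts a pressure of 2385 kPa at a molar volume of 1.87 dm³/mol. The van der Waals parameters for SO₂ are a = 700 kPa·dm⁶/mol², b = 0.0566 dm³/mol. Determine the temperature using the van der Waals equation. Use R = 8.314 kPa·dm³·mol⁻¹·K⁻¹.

T = (P + a/V_m²)(V_m − b)/R
P + a/V_m² = 2385 + 700/(1.87)² = 2585.2 kPa
V_m − b = 1.87 − 0.0566 = 1.8134 dm³/mol
T = (2585.2)(1.8134)/8.314 = 563.9 K

T ≈ 563.9 K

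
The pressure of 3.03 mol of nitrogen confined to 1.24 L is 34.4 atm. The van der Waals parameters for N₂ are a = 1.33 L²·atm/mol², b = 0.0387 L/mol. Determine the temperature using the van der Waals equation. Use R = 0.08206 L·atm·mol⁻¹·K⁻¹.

T = (P + a n²/V²)(V − nb)/(nR)
P + a n²/V² = 34.4 + (1.33)(3.03)²/(1.24)² = 42.341 atm
V − nb = 1.24 − (3.03)(0.0387) = 1.1227 L
T = (42.341)(1.1227)/((3.03)(0.08206)) = 191.2 K

T ≈ 191.2 K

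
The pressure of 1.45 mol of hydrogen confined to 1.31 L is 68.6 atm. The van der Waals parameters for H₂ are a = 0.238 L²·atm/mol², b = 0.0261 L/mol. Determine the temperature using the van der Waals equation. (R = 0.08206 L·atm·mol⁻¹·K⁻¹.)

T = (P + a n²/V²)(V − nb)/(nR)
P + a n²/V² = 68.6 + (0.238)(1.45)²/(1.31)² = 68.892 atm
V − nb = 1.31 − (1.45)(0.0261) = 1.2722 L
T = (68.892)(1.2722)/((1.45)(0.08206)) = 736.6 K

T ≈ 736.6 K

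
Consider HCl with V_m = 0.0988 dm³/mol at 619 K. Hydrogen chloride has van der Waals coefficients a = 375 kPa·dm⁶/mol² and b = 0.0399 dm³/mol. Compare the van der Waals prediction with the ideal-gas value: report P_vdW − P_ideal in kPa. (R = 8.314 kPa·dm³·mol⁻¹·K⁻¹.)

Ideal: P_ideal = RT/V_m = (8.314)(619)/0.0988 = 52088.7 kPa
vdW: P = RT/(V_m − b) − a/V_m² = 5146.37/0.0589000 − 375/0.00976144 = 87374.7 − 38416.5 = 48958.2 kPa
ΔP = 48958.2 − 52088.7 = -3131 kPa

ΔP ≈ -3131 kPa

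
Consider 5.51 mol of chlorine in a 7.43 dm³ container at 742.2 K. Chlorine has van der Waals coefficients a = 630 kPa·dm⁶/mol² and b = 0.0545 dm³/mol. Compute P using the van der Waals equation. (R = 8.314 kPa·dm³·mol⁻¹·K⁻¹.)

P ≈ 4422 kPa

P = nRT/(V − nb) − a n²/V²
nRT/(V − nb) = (5.51)(8.314)(742.2)/(7.43 − 5.51×0.0545) = 34000/7.1297 = 4768.8 kPa
a n²/V² = (630)(5.51)²/(7.43)² = 346.47 kPa
P = 4768.8 − 346.47 = 4422 kPa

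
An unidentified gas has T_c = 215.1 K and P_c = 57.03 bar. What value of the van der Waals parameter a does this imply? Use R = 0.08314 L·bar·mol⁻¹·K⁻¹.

a ≈ 2.366 L²·bar/mol²

From T_c = 8a/(27Rb) and P_c = a/(27b²): a = 27 R² T_c²/(64 P_c).
a = 27×(0.08314)²×(215.1)²/(64×57.03) = 8635.0/3649.9 = 2.366 L²·bar/mol²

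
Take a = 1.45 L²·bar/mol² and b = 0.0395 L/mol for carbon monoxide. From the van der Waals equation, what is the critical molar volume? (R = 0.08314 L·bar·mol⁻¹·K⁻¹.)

V_m,c ≈ 0.1185 L/mol

For a van der Waals gas, V_m,c = 3b.
V_m,c = 3×0.0395 = 0.1185 L/mol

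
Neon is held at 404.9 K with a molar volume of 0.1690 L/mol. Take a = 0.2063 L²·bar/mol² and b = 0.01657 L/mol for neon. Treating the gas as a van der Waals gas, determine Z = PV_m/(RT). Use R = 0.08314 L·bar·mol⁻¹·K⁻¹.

Z ≈ 1.072

P = RT/(V_m − b) − a/V_m² = (0.08314)(404.9)/(0.1690 − 0.01657) − 0.2063/(0.1690)²
  = 33.663/0.15243 − 7.2231 = 220.84 − 7.2231 = 213.62 bar
Z = PV_m/(RT) = (213.62)(0.1690)/((0.08314)(404.9)) = 36.102/33.663 = 1.072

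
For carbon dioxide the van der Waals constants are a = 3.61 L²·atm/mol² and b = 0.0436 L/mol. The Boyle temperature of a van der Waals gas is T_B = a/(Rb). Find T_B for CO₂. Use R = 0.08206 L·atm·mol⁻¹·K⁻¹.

T_B ≈ 1009 K

For a van der Waals gas the second virial coefficient B₂ = b − a/(RT) vanishes at T_B = a/(Rb).
T_B = 3.61/(0.08206×0.0436) = 3.61/0.0035778 = 1009 K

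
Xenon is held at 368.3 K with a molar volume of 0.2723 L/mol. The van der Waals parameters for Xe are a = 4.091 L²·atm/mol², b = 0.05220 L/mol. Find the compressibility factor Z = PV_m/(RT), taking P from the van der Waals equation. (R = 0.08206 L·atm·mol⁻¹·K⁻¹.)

Z ≈ 0.7401

P = RT/(V_m − b) − a/V_m² = (0.08206)(368.3)/(0.2723 − 0.05220) − 4.091/(0.2723)²
  = 30.223/0.22010 − 55.174 = 137.31 − 55.174 = 82.14 atm
Z = PV_m/(RT) = (82.14)(0.2723)/((0.08206)(368.3)) = 22.367/30.223 = 0.7401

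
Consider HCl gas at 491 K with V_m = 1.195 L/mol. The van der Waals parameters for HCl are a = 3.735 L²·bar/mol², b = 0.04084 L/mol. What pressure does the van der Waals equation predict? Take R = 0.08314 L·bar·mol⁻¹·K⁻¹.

P = RT/(V_m − b) − a/V_m²
RT/(V_m − b) = (0.08314)(491)/(1.195 − 0.04084) = 40.822/1.1542 = 35.368 bar
a/V_m² = 3.735/(1.195)² = 2.6155 bar
P = 35.368 − 2.6155 = 32.75 bar

P ≈ 32.75 bar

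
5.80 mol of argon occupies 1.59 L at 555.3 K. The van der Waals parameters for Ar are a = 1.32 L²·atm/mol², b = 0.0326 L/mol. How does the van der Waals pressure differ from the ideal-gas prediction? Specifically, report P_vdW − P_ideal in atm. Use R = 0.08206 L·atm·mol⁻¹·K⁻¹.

Ideal: P_ideal = nRT/V = (5.80)(0.08206)(555.3)/1.59 = 166.223 atm
vdW: P = nRT/(V − nb) − a n²/V² = 264.294/1.40092 − 44.4048/2.52810 = 188.657 − 17.5645 = 171.093 atm
ΔP = 171.093 − 166.223 = 4.87 atm

ΔP ≈ 4.87 atm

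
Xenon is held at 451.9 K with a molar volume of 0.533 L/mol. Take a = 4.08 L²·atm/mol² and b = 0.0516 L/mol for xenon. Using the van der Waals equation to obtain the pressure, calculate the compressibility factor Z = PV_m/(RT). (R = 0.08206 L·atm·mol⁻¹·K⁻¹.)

P = RT/(V_m − b) − a/V_m² = (0.08206)(451.9)/(0.533 − 0.0516) − 4.08/(0.533)²
  = 37.083/0.48140 − 14.362 = 77.032 − 14.362 = 62.670 atm
Z = PV_m/(RT) = (62.670)(0.533)/((0.08206)(451.9)) = 33.403/37.083 = 0.9008

Z ≈ 0.9008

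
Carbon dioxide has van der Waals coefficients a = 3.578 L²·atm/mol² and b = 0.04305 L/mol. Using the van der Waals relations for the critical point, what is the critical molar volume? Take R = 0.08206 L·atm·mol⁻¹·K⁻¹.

V_m,c ≈ 0.1292 L/mol

For a van der Waals gas, V_m,c = 3b.
V_m,c = 3×0.04305 = 0.1292 L/mol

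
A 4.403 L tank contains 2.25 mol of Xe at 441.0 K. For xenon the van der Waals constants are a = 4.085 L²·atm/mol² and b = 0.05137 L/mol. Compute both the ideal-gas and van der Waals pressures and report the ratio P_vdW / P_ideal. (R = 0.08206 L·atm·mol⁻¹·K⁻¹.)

P_vdW / P_ideal ≈ 0.9693

Ideal: P_ideal = nRT/V = (2.25)(0.08206)(441.0)/4.403 = 18.4929 atm
vdW: P = nRT/(V − nb) − a n²/V² = 81.4240/4.28742 − 20.6803/19.3864 = 18.9914 − 1.06674 = 17.9247 atm
Ratio = 17.9247/18.4929 = 0.9693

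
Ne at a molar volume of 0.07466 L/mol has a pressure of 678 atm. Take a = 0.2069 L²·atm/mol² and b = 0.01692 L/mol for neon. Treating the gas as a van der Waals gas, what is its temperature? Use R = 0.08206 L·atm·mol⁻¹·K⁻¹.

T = (P + a/V_m²)(V_m − b)/R
P + a/V_m² = 678 + 0.2069/(0.07466)² = 715.12 atm
V_m − b = 0.07466 − 0.01692 = 0.057740 L/mol
T = (715.12)(0.057740)/0.08206 = 503.2 K

T ≈ 503.2 K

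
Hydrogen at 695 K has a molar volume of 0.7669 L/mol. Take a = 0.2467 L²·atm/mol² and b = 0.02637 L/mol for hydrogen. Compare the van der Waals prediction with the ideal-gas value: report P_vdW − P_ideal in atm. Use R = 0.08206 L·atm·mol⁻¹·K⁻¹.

Ideal: P_ideal = RT/V_m = (0.08206)(695)/0.7669 = 74.3665 atm
vdW: P = RT/(V_m − b) − a/V_m² = 57.0317/0.740530 − 0.2467/0.588136 = 77.0147 − 0.419461 = 76.5952 atm
ΔP = 76.5952 − 74.3665 = 2.229 atm

ΔP ≈ 2.229 atm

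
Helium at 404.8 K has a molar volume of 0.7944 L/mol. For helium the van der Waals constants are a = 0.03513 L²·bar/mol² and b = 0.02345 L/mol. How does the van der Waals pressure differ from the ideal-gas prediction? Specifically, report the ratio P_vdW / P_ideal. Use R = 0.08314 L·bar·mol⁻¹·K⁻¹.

P_vdW / P_ideal ≈ 1.029

Ideal: P_ideal = RT/V_m = (0.08314)(404.8)/0.7944 = 42.3654 bar
vdW: P = RT/(V_m − b) − a/V_m² = 33.6551/0.770950 − 0.03513/0.631071 = 43.6541 − 0.0556673 = 43.5984 bar
Ratio = 43.5984/42.3654 = 1.029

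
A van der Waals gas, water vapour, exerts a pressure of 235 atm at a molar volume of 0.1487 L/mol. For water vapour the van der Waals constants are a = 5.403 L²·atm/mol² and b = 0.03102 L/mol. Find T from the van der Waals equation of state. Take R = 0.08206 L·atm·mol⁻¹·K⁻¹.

T ≈ 687.4 K

T = (P + a/V_m²)(V_m − b)/R
P + a/V_m² = 235 + 5.403/(0.1487)² = 479.35 atm
V_m − b = 0.1487 − 0.03102 = 0.11768 L/mol
T = (479.35)(0.11768)/0.08206 = 687.4 K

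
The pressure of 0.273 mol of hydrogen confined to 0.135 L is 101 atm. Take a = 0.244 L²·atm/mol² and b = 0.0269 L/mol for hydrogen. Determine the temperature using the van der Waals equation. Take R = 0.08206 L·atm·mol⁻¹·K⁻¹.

T = (P + a n²/V²)(V − nb)/(nR)
P + a n²/V² = 101 + (0.244)(0.273)²/(0.135)² = 102.00 atm
V − nb = 0.135 − (0.273)(0.0269) = 0.12766 L
T = (102.00)(0.12766)/((0.273)(0.08206)) = 581.2 K

T ≈ 581.2 K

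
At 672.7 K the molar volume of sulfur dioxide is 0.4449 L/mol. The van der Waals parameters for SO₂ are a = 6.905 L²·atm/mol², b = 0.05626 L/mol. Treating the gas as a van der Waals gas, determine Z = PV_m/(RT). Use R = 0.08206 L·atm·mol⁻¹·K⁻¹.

P = RT/(V_m − b) − a/V_m² = (0.08206)(672.7)/(0.4449 − 0.05626) − 6.905/(0.4449)²
  = 55.202/0.38864 − 34.885 = 142.04 − 34.885 = 107.16 atm
Z = PV_m/(RT) = (107.16)(0.4449)/((0.08206)(672.7)) = 47.675/55.202 = 0.8636

Z ≈ 0.8636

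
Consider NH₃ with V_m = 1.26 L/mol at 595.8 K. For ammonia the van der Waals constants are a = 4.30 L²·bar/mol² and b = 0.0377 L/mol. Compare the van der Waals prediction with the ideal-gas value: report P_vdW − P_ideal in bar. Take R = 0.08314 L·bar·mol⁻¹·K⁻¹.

ΔP ≈ -1.496 bar

Ideal: P_ideal = RT/V_m = (0.08314)(595.8)/1.26 = 39.3133 bar
vdW: P = RT/(V_m − b) − a/V_m² = 49.5348/1.22230 − 4.30/1.58760 = 40.5259 − 2.70849 = 37.8174 bar
ΔP = 37.8174 − 39.3133 = -1.496 bar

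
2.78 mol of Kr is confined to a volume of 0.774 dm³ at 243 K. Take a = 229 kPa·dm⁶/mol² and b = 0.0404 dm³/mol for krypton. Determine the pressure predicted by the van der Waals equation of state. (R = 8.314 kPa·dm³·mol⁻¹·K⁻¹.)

P = nRT/(V − nb) − a n²/V²
nRT/(V − nb) = (2.78)(8.314)(243)/(0.774 − 2.78×0.0404) = 5616.4/0.66169 = 8488.0 kPa
a n²/V² = (229)(2.78)²/(0.774)² = 2954.2 kPa
P = 8488.0 − 2954.2 = 5534 kPa

P ≈ 5534 kPa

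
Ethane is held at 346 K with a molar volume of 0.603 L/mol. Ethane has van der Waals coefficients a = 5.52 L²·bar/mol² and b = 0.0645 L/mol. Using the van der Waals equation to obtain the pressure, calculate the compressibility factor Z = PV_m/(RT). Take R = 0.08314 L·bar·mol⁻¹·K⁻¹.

P = RT/(V_m − b) − a/V_m² = (0.08314)(346)/(0.603 − 0.0645) − 5.52/(0.603)²
  = 28.766/0.53850 − 15.181 = 53.419 − 15.181 = 38.238 bar
Z = PV_m/(RT) = (38.238)(0.603)/((0.08314)(346)) = 23.058/28.766 = 0.8016

Z ≈ 0.8016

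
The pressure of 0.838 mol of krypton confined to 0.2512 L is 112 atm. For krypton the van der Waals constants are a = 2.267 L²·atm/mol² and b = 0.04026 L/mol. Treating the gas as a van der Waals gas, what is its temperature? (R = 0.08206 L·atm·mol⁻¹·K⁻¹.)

T ≈ 434.0 K

T = (P + a n²/V²)(V − nb)/(nR)
P + a n²/V² = 112 + (2.267)(0.838)²/(0.2512)² = 137.23 atm
V − nb = 0.2512 − (0.838)(0.04026) = 0.21746 L
T = (137.23)(0.21746)/((0.838)(0.08206)) = 434.0 K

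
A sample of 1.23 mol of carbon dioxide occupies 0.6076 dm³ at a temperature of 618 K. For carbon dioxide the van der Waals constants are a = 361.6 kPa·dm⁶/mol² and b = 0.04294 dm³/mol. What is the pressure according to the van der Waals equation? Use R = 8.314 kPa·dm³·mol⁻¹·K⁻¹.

P = nRT/(V − nb) − a n²/V²
nRT/(V − nb) = (1.23)(8.314)(618)/(0.6076 − 1.23×0.04294) = 6319.8/0.55478 = 11392 kPa
a n²/V² = (361.6)(1.23)²/(0.6076)² = 1481.8 kPa
P = 11392 − 1481.8 = 9910 kPa

P ≈ 9910 kPa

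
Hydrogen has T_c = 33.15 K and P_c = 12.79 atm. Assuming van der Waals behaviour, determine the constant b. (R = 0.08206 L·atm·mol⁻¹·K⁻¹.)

From T_c = 8a/(27Rb) and P_c = a/(27b²): b = R T_c/(8 P_c).
b = (0.08206)(33.15)/(8×12.79) = 2.7203/102.32 = 0.02659 L/mol

b ≈ 0.02659 L/mol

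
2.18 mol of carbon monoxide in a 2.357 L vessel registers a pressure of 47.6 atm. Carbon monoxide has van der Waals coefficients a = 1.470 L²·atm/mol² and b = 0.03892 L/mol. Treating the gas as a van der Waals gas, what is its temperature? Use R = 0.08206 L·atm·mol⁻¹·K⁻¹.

T ≈ 620.6 K

T = (P + a n²/V²)(V − nb)/(nR)
P + a n²/V² = 47.6 + (1.470)(2.18)²/(2.357)² = 48.858 atm
V − nb = 2.357 − (2.18)(0.03892) = 2.2722 L
T = (48.858)(2.2722)/((2.18)(0.08206)) = 620.6 K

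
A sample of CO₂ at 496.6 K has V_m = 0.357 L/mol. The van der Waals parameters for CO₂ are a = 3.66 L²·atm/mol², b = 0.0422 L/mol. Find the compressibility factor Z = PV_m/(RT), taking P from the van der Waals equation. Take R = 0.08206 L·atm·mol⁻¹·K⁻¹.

Z ≈ 0.8825

P = RT/(V_m − b) − a/V_m² = (0.08206)(496.6)/(0.357 − 0.0422) − 3.66/(0.357)²
  = 40.751/0.31480 − 28.717 = 129.45 − 28.717 = 100.73 atm
Z = PV_m/(RT) = (100.73)(0.357)/((0.08206)(496.6)) = 35.961/40.751 = 0.8825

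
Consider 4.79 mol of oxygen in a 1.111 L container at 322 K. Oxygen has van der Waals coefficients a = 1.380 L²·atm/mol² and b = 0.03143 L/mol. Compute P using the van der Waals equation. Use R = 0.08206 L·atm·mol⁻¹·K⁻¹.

P ≈ 106.1 atm

P = nRT/(V − nb) − a n²/V²
nRT/(V − nb) = (4.79)(0.08206)(322)/(1.111 − 4.79×0.03143) = 126.57/0.96045 = 131.78 atm
a n²/V² = (1.380)(4.79)²/(1.111)² = 25.652 atm
P = 131.78 − 25.652 = 106.1 atm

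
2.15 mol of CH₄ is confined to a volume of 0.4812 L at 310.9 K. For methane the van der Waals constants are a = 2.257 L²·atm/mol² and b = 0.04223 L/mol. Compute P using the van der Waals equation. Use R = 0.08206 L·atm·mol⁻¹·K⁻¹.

P = nRT/(V − nb) − a n²/V²
nRT/(V − nb) = (2.15)(0.08206)(310.9)/(0.4812 − 2.15×0.04223) = 54.852/0.39041 = 140.50 atm
a n²/V² = (2.257)(2.15)²/(0.4812)² = 45.056 atm
P = 140.50 − 45.056 = 95.44 atm

P ≈ 95.44 atm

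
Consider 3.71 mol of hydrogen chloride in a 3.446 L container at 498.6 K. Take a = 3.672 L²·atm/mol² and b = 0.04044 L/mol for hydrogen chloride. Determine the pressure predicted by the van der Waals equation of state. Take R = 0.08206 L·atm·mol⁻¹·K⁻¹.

P ≈ 41.80 atm

P = nRT/(V − nb) − a n²/V²
nRT/(V − nb) = (3.71)(0.08206)(498.6)/(3.446 − 3.71×0.04044) = 151.80/3.2960 = 46.056 atm
a n²/V² = (3.672)(3.71)²/(3.446)² = 4.2562 atm
P = 46.056 − 4.2562 = 41.80 atm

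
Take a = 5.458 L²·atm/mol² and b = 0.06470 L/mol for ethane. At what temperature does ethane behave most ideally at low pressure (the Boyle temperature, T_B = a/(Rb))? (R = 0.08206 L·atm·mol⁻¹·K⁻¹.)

T_B ≈ 1028 K

For a van der Waals gas the second virial coefficient B₂ = b − a/(RT) vanishes at T_B = a/(Rb).
T_B = 5.458/(0.08206×0.06470) = 5.458/0.0053093 = 1028 K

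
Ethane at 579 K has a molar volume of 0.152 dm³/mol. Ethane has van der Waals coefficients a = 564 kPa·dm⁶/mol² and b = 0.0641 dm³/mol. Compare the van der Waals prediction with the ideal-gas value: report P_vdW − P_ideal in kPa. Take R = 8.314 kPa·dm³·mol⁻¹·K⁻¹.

ΔP ≈ -1317 kPa

Ideal: P_ideal = RT/V_m = (8.314)(579)/0.152 = 31669.8 kPa
vdW: P = RT/(V_m − b) − a/V_m² = 4813.81/0.0879000 − 564/0.0231040 = 54764.6 − 24411.4 = 30353.2 kPa
ΔP = 30353.2 − 31669.8 = -1317 kPa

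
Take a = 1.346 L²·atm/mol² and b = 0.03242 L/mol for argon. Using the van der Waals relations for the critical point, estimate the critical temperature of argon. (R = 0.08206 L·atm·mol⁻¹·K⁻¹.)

For a van der Waals gas, T_c = 8a/(27Rb).
T_c = 8×1.346/(27×0.08206×0.03242) = 10.768/0.071830 = 149.9 K

T_c ≈ 149.9 K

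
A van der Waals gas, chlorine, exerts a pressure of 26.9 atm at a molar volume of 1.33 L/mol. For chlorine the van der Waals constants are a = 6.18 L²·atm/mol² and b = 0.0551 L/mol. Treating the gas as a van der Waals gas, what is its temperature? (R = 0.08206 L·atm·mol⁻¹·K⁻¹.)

T = (P + a/V_m²)(V_m − b)/R
P + a/V_m² = 26.9 + 6.18/(1.33)² = 30.394 atm
V_m − b = 1.33 − 0.0551 = 1.2749 L/mol
T = (30.394)(1.2749)/0.08206 = 472.2 K

T ≈ 472.2 K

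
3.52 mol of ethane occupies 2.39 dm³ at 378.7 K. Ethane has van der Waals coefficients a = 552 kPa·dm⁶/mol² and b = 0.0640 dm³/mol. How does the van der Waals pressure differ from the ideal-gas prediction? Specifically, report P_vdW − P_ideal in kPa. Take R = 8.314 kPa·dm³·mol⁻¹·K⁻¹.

Ideal: P_ideal = nRT/V = (3.52)(8.314)(378.7)/2.39 = 4637.14 kPa
vdW: P = nRT/(V − nb) − a n²/V² = 11082.8/2.16472 − 6839.50/5.71210 = 5119.74 − 1197.37 = 3922.37 kPa
ΔP = 3922.37 − 4637.14 = -714.8 kPa

ΔP ≈ -714.8 kPa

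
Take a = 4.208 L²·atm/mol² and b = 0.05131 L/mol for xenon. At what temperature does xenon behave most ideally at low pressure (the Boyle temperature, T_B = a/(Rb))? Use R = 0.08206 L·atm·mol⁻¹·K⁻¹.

For a van der Waals gas the second virial coefficient B₂ = b − a/(RT) vanishes at T_B = a/(Rb).
T_B = 4.208/(0.08206×0.05131) = 4.208/0.0042105 = 999.4 K

T_B ≈ 999.4 K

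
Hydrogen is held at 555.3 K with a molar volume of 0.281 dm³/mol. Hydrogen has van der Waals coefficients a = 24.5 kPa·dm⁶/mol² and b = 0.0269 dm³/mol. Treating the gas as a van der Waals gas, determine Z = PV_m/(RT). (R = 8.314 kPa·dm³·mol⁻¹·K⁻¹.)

P = RT/(V_m − b) − a/V_m² = (8.314)(555.3)/(0.281 − 0.0269) − 24.5/(0.281)²
  = 4616.8/0.25410 − 310.28 = 18169 − 310.28 = 17859 kPa
Z = PV_m/(RT) = (17859)(0.281)/((8.314)(555.3)) = 5018.4/4616.8 = 1.087

Z ≈ 1.087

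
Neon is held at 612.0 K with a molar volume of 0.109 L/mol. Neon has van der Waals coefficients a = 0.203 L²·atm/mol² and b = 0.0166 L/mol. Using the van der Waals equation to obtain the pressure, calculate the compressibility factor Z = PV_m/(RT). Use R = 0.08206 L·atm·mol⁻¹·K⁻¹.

P = RT/(V_m − b) − a/V_m² = (0.08206)(612.0)/(0.109 − 0.0166) − 0.203/(0.109)²
  = 50.221/0.092400 − 17.086 = 543.52 − 17.086 = 526.43 atm
Z = PV_m/(RT) = (526.43)(0.109)/((0.08206)(612.0)) = 57.381/50.221 = 1.143

Z ≈ 1.143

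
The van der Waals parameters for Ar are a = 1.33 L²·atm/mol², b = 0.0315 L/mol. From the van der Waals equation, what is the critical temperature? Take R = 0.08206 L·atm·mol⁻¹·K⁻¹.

T_c ≈ 152.5 K

For a van der Waals gas, T_c = 8a/(27Rb).
T_c = 8×1.33/(27×0.08206×0.0315) = 10.640/0.069792 = 152.5 K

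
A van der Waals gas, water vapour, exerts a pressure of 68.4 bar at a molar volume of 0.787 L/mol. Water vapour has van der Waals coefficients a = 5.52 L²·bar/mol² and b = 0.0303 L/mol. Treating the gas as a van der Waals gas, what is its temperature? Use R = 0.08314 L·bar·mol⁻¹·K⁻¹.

T = (P + a/V_m²)(V_m − b)/R
P + a/V_m² = 68.4 + 5.52/(0.787)² = 77.312 bar
V_m − b = 0.787 − 0.0303 = 0.75670 L/mol
T = (77.312)(0.75670)/0.08314 = 703.7 K

T ≈ 703.7 K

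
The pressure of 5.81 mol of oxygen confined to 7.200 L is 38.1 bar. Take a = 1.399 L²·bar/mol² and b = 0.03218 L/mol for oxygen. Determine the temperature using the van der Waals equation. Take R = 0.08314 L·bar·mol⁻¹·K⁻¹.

T = (P + a n²/V²)(V − nb)/(nR)
P + a n²/V² = 38.1 + (1.399)(5.81)²/(7.200)² = 39.011 bar
V − nb = 7.200 − (5.81)(0.03218) = 7.0130 L
T = (39.011)(7.0130)/((5.81)(0.08314)) = 566.4 K

T ≈ 566.4 K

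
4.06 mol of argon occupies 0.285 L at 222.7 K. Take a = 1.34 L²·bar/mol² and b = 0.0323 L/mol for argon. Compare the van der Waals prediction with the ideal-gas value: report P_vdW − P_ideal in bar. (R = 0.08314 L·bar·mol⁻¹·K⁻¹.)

Ideal: P_ideal = nRT/V = (4.06)(0.08314)(222.7)/0.285 = 263.762 bar
vdW: P = nRT/(V − nb) − a n²/V² = 75.1720/0.153862 − 22.0880/0.0812250 = 488.568 − 271.936 = 216.632 bar
ΔP = 216.632 − 263.762 = -47.13 bar

ΔP ≈ -47.13 bar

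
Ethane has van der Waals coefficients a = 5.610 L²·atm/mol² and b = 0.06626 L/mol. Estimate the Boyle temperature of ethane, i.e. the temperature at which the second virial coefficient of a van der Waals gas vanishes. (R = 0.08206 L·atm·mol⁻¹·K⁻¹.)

For a van der Waals gas the second virial coefficient B₂ = b − a/(RT) vanishes at T_B = a/(Rb).
T_B = 5.610/(0.08206×0.06626) = 5.610/0.0054373 = 1032 K

T_B ≈ 1032 K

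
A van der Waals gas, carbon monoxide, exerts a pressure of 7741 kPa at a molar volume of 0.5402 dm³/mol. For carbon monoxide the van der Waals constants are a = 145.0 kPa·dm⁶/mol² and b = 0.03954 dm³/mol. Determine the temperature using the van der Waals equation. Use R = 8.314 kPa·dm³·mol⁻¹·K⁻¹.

T ≈ 496.1 K

T = (P + a/V_m²)(V_m − b)/R
P + a/V_m² = 7741 + 145.0/(0.5402)² = 8237.9 kPa
V_m − b = 0.5402 − 0.03954 = 0.50066 dm³/mol
T = (8237.9)(0.50066)/8.314 = 496.1 K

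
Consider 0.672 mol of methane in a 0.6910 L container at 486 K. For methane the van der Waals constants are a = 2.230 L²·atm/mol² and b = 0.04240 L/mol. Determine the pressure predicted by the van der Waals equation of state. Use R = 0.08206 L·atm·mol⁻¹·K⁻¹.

P = nRT/(V − nb) − a n²/V²
nRT/(V − nb) = (0.672)(0.08206)(486)/(0.6910 − 0.672×0.04240) = 26.800/0.66251 = 40.452 atm
a n²/V² = (2.230)(0.672)²/(0.6910)² = 2.1091 atm
P = 40.452 − 2.1091 = 38.34 atm

P ≈ 38.34 atm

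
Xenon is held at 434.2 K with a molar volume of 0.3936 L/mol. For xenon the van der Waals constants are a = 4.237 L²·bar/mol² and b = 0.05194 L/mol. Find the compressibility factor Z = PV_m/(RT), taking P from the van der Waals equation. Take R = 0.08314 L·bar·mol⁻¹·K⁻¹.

P = RT/(V_m − b) − a/V_m² = (0.08314)(434.2)/(0.3936 − 0.05194) − 4.237/(0.3936)²
  = 36.099/0.34166 − 27.349 = 105.66 − 27.349 = 78.31 bar
Z = PV_m/(RT) = (78.31)(0.3936)/((0.08314)(434.2)) = 30.823/36.099 = 0.8538

Z ≈ 0.8538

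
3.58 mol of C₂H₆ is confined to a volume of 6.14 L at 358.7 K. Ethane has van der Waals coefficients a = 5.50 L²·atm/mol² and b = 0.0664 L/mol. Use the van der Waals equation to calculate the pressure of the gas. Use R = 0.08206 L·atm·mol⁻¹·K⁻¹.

P = nRT/(V − nb) − a n²/V²
nRT/(V − nb) = (3.58)(0.08206)(358.7)/(6.14 − 3.58×0.0664) = 105.38/5.9023 = 17.854 atm
a n²/V² = (5.50)(3.58)²/(6.14)² = 1.8698 atm
P = 17.854 − 1.8698 = 15.98 atm

P ≈ 15.98 atm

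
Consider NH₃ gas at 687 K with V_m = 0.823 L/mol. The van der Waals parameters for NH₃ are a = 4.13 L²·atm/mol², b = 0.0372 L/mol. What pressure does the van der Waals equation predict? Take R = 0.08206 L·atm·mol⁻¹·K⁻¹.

P = RT/(V_m − b) − a/V_m²
RT/(V_m − b) = (0.08206)(687)/(0.823 − 0.0372) = 56.375/0.78580 = 71.742 atm
a/V_m² = 4.13/(0.823)² = 6.0975 atm
P = 71.742 − 6.0975 = 65.64 atm

P ≈ 65.64 atm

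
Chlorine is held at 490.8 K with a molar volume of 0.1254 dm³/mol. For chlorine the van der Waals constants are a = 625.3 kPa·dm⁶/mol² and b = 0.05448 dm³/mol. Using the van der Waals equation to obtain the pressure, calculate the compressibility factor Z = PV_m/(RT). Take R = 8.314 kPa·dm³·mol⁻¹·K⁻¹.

Z ≈ 0.5462

P = RT/(V_m − b) − a/V_m² = (8.314)(490.8)/(0.1254 − 0.05448) − 625.3/(0.1254)²
  = 4080.5/0.070920 − 39764 = 57537 − 39764 = 17773 kPa
Z = PV_m/(RT) = (17773)(0.1254)/((8.314)(490.8)) = 2228.7/4080.5 = 0.5462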